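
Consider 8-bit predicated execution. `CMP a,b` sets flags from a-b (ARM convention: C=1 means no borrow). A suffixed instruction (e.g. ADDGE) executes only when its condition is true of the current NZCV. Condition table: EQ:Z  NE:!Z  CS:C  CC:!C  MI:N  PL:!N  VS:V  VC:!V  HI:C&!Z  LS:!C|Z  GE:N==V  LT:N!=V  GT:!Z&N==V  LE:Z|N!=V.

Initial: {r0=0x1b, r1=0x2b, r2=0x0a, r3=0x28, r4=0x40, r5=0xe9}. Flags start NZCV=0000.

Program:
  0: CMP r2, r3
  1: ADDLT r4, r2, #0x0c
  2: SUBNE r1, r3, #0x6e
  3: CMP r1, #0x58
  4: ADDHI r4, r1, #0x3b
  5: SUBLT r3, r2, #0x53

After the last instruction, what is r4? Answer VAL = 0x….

[0] flags=1000 → (cmp)
[1] flags=1000 LT?T → r4=0x16
[2] flags=1000 NE?T → r1=0xba
[3] flags=0011 → (cmp)
[4] flags=0011 HI?T → r4=0xf5
[5] flags=0011 LT?T → r3=0xb7

VAL = 0xf5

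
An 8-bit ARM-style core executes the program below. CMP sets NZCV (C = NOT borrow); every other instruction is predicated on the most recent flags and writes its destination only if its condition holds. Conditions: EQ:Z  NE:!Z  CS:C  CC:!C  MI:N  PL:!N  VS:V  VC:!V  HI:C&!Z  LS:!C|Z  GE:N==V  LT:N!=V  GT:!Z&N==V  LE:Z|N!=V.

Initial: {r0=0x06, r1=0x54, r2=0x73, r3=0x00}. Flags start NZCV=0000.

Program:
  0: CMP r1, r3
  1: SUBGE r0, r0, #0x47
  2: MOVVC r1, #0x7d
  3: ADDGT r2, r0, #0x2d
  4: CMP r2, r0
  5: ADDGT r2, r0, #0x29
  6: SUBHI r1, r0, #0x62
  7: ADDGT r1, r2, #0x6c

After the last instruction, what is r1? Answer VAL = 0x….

VAL = 0x54

[0] flags=0010 → (cmp)
[1] flags=0010 GE?T → r0=0xbf
[2] flags=0010 VC?T → r1=0x7d
[3] flags=0010 GT?T → r2=0xec
[4] flags=0010 → (cmp)
[5] flags=0010 GT?T → r2=0xe8
[6] flags=0010 HI?T → r1=0x5d
[7] flags=0010 GT?T → r1=0x54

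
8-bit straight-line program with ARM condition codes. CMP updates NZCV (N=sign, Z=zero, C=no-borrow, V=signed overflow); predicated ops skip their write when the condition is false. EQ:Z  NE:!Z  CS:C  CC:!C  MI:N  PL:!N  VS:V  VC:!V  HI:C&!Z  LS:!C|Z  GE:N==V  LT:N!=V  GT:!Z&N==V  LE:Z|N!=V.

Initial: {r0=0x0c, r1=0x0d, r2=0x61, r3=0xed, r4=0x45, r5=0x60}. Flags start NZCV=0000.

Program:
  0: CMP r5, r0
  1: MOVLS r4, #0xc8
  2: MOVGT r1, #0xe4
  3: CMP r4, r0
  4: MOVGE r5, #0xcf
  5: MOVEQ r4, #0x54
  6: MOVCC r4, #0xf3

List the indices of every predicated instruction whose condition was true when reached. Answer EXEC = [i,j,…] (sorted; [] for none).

0: ✓ CMP  NZCV=0010
1: · MOVLS
2: ✓ MOVGT  r1←0xe4
3: ✓ CMP  NZCV=0010
4: ✓ MOVGE  r5←0xcf
5: · MOVEQ
6: · MOVCC

EXEC = [2,4]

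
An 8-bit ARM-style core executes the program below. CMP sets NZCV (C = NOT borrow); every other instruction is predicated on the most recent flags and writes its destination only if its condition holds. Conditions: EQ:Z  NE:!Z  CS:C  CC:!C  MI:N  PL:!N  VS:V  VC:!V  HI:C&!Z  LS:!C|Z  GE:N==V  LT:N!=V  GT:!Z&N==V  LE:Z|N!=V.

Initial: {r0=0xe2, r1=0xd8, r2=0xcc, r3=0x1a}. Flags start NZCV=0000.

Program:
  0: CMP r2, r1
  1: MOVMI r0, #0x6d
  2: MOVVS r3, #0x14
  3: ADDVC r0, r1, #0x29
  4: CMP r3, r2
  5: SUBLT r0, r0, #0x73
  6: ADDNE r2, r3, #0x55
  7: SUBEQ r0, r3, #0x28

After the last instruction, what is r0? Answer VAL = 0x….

VAL = 0x01

0: ✓ CMP  NZCV=1000
1: ✓ MOVMI  r0←0x6d
2: · MOVVS
3: ✓ ADDVC  r0←0x01
4: ✓ CMP  NZCV=0000
5: · SUBLT
6: ✓ ADDNE  r2←0x6f
7: · SUBEQ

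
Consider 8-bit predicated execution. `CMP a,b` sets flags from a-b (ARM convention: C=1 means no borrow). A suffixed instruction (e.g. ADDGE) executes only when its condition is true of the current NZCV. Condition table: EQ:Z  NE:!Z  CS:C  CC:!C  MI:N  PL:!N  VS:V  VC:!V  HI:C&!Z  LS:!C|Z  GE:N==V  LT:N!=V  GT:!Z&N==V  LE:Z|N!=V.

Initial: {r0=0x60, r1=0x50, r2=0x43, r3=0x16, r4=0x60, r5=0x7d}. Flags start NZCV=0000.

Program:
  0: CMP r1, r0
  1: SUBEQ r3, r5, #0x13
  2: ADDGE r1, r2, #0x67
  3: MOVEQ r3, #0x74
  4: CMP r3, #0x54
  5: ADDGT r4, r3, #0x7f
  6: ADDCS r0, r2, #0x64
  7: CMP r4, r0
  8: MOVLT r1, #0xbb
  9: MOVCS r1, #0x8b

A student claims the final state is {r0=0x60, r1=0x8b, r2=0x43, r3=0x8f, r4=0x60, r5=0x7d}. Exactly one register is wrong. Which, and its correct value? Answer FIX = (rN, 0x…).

[0] flags=1000 → (cmp)
[1] flags=1000 EQ?F → skip
[2] flags=1000 GE?F → skip
[3] flags=1000 EQ?F → skip
[4] flags=1000 → (cmp)
[5] flags=1000 GT?F → skip
[6] flags=1000 CS?F → skip
[7] flags=0110 → (cmp)
[8] flags=0110 LT?F → skip
[9] flags=0110 CS?T → r1=0x8b

FIX = (r3, 0x16)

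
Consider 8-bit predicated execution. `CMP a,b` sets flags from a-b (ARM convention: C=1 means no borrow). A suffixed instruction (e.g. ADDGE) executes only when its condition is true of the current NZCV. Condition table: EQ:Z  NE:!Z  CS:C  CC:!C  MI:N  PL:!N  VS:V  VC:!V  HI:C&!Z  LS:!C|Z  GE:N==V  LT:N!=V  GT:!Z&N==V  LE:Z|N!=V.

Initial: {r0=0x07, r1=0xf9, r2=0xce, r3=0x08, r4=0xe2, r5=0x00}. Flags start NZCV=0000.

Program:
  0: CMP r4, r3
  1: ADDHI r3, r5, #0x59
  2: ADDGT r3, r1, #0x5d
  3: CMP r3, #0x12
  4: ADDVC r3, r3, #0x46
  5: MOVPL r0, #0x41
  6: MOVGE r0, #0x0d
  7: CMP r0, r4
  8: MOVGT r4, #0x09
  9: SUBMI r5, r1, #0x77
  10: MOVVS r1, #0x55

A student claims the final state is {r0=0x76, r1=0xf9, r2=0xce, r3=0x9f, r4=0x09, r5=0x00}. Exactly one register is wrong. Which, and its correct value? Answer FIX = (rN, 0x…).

[0] flags=1010 → (cmp)
[1] flags=1010 HI?T → r3=0x59
[2] flags=1010 GT?F → skip
[3] flags=0010 → (cmp)
[4] flags=0010 VC?T → r3=0x9f
[5] flags=0010 PL?T → r0=0x41
[6] flags=0010 GE?T → r0=0x0d
[7] flags=0000 → (cmp)
[8] flags=0000 GT?T → r4=0x09
[9] flags=0000 MI?F → skip
[10] flags=0000 VS?F → skip

FIX = (r0, 0x0d)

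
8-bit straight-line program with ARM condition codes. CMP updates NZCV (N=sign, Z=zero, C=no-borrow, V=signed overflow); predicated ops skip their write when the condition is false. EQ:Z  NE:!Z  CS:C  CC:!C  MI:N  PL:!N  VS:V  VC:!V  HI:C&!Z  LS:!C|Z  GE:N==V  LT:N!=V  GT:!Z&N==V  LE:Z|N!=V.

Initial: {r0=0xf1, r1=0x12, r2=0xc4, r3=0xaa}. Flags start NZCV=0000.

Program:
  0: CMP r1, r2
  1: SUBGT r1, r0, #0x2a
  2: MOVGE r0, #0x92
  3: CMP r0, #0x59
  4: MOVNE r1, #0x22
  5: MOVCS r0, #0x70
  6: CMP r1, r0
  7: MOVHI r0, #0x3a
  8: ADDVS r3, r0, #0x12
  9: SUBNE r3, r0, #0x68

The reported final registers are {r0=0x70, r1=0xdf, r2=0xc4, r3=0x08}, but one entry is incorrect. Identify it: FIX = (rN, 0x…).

FIX = (r1, 0x22)

0: ✓ CMP  NZCV=0000
1: ✓ SUBGT  r1←0xc7
2: ✓ MOVGE  r0←0x92
3: ✓ CMP  NZCV=0011
4: ✓ MOVNE  r1←0x22
5: ✓ MOVCS  r0←0x70
6: ✓ CMP  NZCV=1000
7: · MOVHI
8: · ADDVS
9: ✓ SUBNE  r3←0x08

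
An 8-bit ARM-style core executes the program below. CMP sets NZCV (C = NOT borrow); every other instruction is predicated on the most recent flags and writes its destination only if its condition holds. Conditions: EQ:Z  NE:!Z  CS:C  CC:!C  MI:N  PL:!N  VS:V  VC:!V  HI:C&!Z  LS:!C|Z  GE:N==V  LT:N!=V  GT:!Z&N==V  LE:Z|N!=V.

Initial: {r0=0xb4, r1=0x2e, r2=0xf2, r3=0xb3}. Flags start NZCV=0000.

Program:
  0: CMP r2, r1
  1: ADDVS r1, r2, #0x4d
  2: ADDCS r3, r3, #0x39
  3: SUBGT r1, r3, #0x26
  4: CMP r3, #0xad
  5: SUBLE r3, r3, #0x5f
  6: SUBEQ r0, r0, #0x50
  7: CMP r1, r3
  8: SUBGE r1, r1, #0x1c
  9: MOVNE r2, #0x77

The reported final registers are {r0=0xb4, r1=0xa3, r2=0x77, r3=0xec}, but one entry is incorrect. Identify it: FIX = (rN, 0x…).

FIX = (r1, 0x12)

[0] flags=1010 → (cmp)
[1] flags=1010 VS?F → skip
[2] flags=1010 CS?T → r3=0xec
[3] flags=1010 GT?F → skip
[4] flags=0010 → (cmp)
[5] flags=0010 LE?F → skip
[6] flags=0010 EQ?F → skip
[7] flags=0000 → (cmp)
[8] flags=0000 GE?T → r1=0x12
[9] flags=0000 NE?T → r2=0x77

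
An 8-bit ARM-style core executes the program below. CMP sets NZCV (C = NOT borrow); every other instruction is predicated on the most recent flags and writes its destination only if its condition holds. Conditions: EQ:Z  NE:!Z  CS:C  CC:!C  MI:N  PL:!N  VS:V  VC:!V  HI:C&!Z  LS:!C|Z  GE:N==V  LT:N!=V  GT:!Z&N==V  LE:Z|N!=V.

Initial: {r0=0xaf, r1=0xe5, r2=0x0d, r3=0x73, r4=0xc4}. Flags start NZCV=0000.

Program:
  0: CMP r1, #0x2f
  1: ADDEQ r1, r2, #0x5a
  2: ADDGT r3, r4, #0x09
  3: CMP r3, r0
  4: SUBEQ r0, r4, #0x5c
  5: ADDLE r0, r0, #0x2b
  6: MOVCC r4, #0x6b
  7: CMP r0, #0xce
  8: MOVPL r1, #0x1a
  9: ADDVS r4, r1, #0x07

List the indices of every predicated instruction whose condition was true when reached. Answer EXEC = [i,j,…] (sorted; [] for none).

EXEC = [6]

[0] flags=1010 → (cmp)
[1] flags=1010 EQ?F → skip
[2] flags=1010 GT?F → skip
[3] flags=1001 → (cmp)
[4] flags=1001 EQ?F → skip
[5] flags=1001 LE?F → skip
[6] flags=1001 CC?T → r4=0x6b
[7] flags=1000 → (cmp)
[8] flags=1000 PL?F → skip
[9] flags=1000 VS?F → skip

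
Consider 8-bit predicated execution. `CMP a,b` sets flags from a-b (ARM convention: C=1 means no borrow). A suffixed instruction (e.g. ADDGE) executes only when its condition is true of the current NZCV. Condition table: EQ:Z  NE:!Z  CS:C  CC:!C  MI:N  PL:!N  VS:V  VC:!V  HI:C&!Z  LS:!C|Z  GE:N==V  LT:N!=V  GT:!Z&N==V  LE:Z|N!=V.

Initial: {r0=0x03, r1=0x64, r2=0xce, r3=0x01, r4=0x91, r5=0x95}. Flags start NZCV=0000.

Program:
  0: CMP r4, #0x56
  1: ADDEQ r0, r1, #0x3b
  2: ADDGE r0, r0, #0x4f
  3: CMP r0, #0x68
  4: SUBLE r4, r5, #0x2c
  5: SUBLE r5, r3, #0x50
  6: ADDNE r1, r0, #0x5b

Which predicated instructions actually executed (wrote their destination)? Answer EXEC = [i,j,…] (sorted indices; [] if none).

EXEC = [4,5,6]

0: ✓ CMP  NZCV=0011
1: · ADDEQ
2: · ADDGE
3: ✓ CMP  NZCV=1000
4: ✓ SUBLE  r4←0x69
5: ✓ SUBLE  r5←0xb1
6: ✓ ADDNE  r1←0x5e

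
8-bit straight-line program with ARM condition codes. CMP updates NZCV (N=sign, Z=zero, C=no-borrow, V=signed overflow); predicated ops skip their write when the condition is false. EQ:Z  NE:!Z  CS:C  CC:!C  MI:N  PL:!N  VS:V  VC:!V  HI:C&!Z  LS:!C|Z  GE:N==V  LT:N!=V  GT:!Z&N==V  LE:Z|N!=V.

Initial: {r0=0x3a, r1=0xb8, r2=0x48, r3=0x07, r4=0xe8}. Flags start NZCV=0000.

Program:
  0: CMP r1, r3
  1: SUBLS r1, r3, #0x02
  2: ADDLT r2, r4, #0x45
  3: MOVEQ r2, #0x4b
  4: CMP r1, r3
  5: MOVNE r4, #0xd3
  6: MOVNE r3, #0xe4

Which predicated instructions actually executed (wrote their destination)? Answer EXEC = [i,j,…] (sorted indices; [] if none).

[0] flags=1010 → (cmp)
[1] flags=1010 LS?F → skip
[2] flags=1010 LT?T → r2=0x2d
[3] flags=1010 EQ?F → skip
[4] flags=1010 → (cmp)
[5] flags=1010 NE?T → r4=0xd3
[6] flags=1010 NE?T → r3=0xe4

EXEC = [2,5,6]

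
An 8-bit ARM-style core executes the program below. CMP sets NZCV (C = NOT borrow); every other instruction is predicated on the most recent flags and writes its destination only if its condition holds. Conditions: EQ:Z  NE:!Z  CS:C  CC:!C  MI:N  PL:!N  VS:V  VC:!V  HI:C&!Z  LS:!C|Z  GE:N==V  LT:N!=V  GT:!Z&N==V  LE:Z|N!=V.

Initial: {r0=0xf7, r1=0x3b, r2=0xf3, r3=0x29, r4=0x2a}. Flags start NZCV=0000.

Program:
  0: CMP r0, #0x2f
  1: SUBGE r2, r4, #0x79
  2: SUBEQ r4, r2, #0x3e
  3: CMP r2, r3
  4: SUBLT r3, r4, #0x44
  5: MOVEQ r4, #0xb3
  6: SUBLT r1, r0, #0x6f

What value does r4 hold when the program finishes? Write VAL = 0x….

VAL = 0x2a

[0] flags=1010 → (cmp)
[1] flags=1010 GE?F → skip
[2] flags=1010 EQ?F → skip
[3] flags=1010 → (cmp)
[4] flags=1010 LT?T → r3=0xe6
[5] flags=1010 EQ?F → skip
[6] flags=1010 LT?T → r1=0x88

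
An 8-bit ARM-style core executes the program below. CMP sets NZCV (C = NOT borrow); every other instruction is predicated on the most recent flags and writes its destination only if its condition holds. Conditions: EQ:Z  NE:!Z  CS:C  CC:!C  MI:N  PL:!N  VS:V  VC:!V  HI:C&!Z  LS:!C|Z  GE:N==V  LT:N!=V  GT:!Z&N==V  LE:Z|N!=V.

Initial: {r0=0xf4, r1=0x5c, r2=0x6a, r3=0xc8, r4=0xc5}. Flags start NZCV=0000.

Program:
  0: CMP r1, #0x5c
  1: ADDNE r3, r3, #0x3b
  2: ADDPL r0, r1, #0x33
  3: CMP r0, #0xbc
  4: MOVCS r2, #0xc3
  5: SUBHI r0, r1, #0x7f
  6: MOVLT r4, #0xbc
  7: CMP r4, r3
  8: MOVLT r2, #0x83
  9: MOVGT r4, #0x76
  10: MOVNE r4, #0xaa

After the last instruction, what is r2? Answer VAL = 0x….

VAL = 0x83

[0] flags=0110 → (cmp)
[1] flags=0110 NE?F → skip
[2] flags=0110 PL?T → r0=0x8f
[3] flags=1000 → (cmp)
[4] flags=1000 CS?F → skip
[5] flags=1000 HI?F → skip
[6] flags=1000 LT?T → r4=0xbc
[7] flags=1000 → (cmp)
[8] flags=1000 LT?T → r2=0x83
[9] flags=1000 GT?F → skip
[10] flags=1000 NE?T → r4=0xaa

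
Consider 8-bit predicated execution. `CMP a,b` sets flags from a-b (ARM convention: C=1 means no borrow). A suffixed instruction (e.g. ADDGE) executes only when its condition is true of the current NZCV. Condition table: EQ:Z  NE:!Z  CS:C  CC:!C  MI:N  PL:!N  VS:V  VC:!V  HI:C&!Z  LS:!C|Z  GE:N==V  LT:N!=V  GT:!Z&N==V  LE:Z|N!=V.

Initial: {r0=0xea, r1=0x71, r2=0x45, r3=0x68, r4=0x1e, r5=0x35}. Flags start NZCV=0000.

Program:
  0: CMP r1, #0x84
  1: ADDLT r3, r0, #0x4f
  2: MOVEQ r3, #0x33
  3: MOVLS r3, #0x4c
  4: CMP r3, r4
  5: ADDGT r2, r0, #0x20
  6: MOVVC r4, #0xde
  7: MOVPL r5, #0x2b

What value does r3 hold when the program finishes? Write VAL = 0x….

VAL = 0x4c

0: ✓ CMP  NZCV=1001
1: · ADDLT
2: · MOVEQ
3: ✓ MOVLS  r3←0x4c
4: ✓ CMP  NZCV=0010
5: ✓ ADDGT  r2←0x0a
6: ✓ MOVVC  r4←0xde
7: ✓ MOVPL  r5←0x2b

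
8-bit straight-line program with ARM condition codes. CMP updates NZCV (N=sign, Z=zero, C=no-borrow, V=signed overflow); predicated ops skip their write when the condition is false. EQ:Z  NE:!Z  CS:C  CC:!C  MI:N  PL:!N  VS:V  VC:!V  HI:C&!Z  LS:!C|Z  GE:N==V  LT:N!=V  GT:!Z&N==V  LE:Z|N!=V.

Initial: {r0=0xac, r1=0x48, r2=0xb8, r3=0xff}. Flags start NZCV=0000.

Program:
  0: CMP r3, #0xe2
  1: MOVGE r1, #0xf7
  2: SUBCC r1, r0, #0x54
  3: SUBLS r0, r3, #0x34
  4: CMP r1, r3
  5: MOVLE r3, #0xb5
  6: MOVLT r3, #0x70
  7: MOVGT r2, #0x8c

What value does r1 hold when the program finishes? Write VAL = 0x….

VAL = 0xf7

0: ✓ CMP  NZCV=0010
1: ✓ MOVGE  r1←0xf7
2: · SUBCC
3: · SUBLS
4: ✓ CMP  NZCV=1000
5: ✓ MOVLE  r3←0xb5
6: ✓ MOVLT  r3←0x70
7: · MOVGT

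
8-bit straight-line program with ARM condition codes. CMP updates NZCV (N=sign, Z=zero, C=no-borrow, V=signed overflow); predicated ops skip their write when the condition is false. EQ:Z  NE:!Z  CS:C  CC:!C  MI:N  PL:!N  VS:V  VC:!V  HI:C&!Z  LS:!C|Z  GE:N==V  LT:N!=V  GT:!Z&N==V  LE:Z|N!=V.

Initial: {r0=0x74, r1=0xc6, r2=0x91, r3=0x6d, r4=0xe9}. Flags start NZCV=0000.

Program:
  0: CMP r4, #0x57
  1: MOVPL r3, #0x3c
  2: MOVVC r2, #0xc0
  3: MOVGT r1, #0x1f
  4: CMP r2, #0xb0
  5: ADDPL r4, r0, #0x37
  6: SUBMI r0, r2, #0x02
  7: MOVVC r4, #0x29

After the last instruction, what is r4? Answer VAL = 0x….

0: ✓ CMP  NZCV=1010
1: · MOVPL
2: ✓ MOVVC  r2←0xc0
3: · MOVGT
4: ✓ CMP  NZCV=0010
5: ✓ ADDPL  r4←0xab
6: · SUBMI
7: ✓ MOVVC  r4←0x29

VAL = 0x29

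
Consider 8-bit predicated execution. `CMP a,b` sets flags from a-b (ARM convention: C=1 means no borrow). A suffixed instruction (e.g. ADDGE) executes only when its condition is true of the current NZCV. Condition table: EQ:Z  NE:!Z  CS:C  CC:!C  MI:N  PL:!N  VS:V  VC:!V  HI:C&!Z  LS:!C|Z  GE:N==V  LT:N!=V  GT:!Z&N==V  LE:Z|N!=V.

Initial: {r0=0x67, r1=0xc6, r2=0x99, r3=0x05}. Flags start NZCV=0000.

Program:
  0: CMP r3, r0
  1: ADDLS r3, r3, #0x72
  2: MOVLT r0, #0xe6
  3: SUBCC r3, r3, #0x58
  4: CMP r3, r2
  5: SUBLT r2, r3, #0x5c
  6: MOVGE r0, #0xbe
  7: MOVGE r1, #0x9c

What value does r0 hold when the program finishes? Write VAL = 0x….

VAL = 0xbe

0: ✓ CMP  NZCV=1000
1: ✓ ADDLS  r3←0x77
2: ✓ MOVLT  r0←0xe6
3: ✓ SUBCC  r3←0x1f
4: ✓ CMP  NZCV=1001
5: · SUBLT
6: ✓ MOVGE  r0←0xbe
7: ✓ MOVGE  r1←0x9c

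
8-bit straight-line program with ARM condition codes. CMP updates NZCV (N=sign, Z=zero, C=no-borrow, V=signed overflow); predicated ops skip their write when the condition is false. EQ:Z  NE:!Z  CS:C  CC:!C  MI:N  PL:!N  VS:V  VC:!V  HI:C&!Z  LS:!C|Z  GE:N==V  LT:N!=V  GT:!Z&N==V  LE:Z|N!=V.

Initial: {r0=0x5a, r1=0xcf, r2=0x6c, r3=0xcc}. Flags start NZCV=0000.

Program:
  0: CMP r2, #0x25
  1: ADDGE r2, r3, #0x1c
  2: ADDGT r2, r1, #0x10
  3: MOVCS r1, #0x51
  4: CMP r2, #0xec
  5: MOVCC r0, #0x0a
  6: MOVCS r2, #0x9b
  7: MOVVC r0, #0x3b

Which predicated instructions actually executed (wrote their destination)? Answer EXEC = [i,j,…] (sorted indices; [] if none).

0: ✓ CMP  NZCV=0010
1: ✓ ADDGE  r2←0xe8
2: ✓ ADDGT  r2←0xdf
3: ✓ MOVCS  r1←0x51
4: ✓ CMP  NZCV=1000
5: ✓ MOVCC  r0←0x0a
6: · MOVCS
7: ✓ MOVVC  r0←0x3b

EXEC = [1,2,3,5,7]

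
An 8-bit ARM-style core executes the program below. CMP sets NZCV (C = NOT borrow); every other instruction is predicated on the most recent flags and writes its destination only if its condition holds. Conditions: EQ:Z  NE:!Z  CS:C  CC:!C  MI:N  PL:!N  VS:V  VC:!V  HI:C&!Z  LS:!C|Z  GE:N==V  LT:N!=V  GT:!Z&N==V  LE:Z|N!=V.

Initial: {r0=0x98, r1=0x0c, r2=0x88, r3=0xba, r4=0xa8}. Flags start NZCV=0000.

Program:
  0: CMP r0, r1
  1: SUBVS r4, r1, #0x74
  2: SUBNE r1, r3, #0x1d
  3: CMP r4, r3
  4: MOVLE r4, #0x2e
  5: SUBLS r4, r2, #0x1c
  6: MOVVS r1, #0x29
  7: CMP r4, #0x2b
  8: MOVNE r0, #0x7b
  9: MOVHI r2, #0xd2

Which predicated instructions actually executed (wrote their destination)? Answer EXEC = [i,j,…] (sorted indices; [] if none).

EXEC = [2,4,5,8,9]

0: ✓ CMP  NZCV=1010
1: · SUBVS
2: ✓ SUBNE  r1←0x9d
3: ✓ CMP  NZCV=1000
4: ✓ MOVLE  r4←0x2e
5: ✓ SUBLS  r4←0x6c
6: · MOVVS
7: ✓ CMP  NZCV=0010
8: ✓ MOVNE  r0←0x7b
9: ✓ MOVHI  r2←0xd2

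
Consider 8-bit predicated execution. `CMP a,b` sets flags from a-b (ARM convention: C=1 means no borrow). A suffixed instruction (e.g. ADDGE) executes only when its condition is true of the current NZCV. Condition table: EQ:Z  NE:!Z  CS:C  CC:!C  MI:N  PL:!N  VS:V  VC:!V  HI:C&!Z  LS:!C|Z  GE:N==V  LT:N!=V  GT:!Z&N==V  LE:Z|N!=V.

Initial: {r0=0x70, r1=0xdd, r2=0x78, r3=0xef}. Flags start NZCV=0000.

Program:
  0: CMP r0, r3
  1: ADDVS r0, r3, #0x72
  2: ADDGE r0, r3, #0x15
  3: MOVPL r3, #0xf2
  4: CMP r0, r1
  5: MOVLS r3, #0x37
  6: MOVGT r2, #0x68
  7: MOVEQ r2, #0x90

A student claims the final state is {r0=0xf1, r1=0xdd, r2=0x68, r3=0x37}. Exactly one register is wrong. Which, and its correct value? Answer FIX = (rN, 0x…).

[0] flags=1001 → (cmp)
[1] flags=1001 VS?T → r0=0x61
[2] flags=1001 GE?T → r0=0x04
[3] flags=1001 PL?F → skip
[4] flags=0000 → (cmp)
[5] flags=0000 LS?T → r3=0x37
[6] flags=0000 GT?T → r2=0x68
[7] flags=0000 EQ?F → skip

FIX = (r0, 0x04)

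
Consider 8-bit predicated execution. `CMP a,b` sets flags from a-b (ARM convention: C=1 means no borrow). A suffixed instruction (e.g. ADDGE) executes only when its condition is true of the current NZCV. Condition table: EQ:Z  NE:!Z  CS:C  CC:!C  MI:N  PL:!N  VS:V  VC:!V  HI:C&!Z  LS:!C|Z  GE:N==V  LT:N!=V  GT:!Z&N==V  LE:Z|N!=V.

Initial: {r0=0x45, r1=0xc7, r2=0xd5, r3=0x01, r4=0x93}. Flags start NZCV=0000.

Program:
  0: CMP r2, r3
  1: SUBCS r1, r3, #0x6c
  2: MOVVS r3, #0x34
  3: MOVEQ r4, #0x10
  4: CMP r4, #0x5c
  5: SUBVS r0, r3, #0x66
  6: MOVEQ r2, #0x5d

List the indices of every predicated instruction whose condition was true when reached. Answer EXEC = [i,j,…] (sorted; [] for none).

EXEC = [1,5]

[0] flags=1010 → (cmp)
[1] flags=1010 CS?T → r1=0x95
[2] flags=1010 VS?F → skip
[3] flags=1010 EQ?F → skip
[4] flags=0011 → (cmp)
[5] flags=0011 VS?T → r0=0x9b
[6] flags=0011 EQ?F → skip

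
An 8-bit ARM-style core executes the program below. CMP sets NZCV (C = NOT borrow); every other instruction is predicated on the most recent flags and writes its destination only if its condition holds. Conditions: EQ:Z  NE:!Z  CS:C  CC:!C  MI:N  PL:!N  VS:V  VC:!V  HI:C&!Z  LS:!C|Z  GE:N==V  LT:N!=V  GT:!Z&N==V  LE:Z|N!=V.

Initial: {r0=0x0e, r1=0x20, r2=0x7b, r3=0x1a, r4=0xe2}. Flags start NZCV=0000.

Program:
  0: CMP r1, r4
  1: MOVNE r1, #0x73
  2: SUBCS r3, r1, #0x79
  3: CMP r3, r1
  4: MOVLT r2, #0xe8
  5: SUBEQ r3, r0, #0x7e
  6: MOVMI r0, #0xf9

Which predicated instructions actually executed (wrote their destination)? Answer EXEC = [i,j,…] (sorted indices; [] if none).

0: ✓ CMP  NZCV=0000
1: ✓ MOVNE  r1←0x73
2: · SUBCS
3: ✓ CMP  NZCV=1000
4: ✓ MOVLT  r2←0xe8
5: · SUBEQ
6: ✓ MOVMI  r0←0xf9

EXEC = [1,4,6]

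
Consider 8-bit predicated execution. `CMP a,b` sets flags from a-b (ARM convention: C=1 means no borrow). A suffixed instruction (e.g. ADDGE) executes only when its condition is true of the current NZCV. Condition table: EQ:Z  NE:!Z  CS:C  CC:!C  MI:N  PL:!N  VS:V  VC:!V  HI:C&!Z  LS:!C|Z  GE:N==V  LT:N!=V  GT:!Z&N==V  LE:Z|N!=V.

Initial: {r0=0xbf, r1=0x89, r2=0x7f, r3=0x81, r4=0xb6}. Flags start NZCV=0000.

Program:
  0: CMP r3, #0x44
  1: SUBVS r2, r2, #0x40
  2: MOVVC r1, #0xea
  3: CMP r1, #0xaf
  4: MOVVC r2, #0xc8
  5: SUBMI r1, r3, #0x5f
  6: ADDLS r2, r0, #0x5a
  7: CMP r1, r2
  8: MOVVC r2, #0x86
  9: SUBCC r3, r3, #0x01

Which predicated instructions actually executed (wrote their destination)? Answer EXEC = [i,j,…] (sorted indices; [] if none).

0: ✓ CMP  NZCV=0011
1: ✓ SUBVS  r2←0x3f
2: · MOVVC
3: ✓ CMP  NZCV=1000
4: ✓ MOVVC  r2←0xc8
5: ✓ SUBMI  r1←0x22
6: ✓ ADDLS  r2←0x19
7: ✓ CMP  NZCV=0010
8: ✓ MOVVC  r2←0x86
9: · SUBCC

EXEC = [1,4,5,6,8]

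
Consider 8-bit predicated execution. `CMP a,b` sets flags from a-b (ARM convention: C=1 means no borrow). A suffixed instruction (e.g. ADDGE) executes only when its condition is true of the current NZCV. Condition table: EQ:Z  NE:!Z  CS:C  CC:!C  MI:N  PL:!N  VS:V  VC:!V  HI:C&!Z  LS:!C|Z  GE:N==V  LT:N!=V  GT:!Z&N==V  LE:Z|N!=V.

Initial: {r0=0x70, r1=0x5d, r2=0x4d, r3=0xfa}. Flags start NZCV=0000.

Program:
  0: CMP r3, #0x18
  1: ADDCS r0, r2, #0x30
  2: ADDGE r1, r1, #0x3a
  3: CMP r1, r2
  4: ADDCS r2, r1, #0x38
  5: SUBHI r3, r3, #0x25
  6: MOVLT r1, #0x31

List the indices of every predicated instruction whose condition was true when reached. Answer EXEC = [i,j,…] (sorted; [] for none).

[0] flags=1010 → (cmp)
[1] flags=1010 CS?T → r0=0x7d
[2] flags=1010 GE?F → skip
[3] flags=0010 → (cmp)
[4] flags=0010 CS?T → r2=0x95
[5] flags=0010 HI?T → r3=0xd5
[6] flags=0010 LT?F → skip

EXEC = [1,4,5]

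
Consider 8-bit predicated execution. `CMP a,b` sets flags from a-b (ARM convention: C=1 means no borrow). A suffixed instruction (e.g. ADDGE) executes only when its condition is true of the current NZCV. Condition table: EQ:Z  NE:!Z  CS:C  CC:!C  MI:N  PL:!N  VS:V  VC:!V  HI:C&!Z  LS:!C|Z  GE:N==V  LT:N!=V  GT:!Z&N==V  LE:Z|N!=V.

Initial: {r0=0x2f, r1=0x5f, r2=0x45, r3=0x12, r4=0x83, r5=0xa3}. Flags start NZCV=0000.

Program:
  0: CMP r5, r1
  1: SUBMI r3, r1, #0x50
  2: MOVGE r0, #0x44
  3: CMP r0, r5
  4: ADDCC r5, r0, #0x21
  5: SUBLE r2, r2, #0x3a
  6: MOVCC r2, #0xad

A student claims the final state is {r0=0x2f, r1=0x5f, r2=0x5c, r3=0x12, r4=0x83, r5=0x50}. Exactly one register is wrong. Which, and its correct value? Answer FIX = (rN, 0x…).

[0] flags=0011 → (cmp)
[1] flags=0011 MI?F → skip
[2] flags=0011 GE?F → skip
[3] flags=1001 → (cmp)
[4] flags=1001 CC?T → r5=0x50
[5] flags=1001 LE?F → skip
[6] flags=1001 CC?T → r2=0xad

FIX = (r2, 0xad)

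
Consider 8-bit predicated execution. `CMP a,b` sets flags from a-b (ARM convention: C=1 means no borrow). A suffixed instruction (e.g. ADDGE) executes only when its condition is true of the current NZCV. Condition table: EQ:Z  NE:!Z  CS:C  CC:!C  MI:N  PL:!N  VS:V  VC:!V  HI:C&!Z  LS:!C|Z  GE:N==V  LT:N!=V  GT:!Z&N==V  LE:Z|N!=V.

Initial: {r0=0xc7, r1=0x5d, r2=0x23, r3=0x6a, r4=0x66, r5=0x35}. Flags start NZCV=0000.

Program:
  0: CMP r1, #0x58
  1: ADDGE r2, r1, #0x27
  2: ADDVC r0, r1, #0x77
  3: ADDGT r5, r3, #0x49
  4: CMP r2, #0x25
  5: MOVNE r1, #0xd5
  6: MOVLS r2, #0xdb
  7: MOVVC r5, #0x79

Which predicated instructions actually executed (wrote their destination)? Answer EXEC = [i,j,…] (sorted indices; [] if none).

EXEC = [1,2,3,5]

[0] flags=0010 → (cmp)
[1] flags=0010 GE?T → r2=0x84
[2] flags=0010 VC?T → r0=0xd4
[3] flags=0010 GT?T → r5=0xb3
[4] flags=0011 → (cmp)
[5] flags=0011 NE?T → r1=0xd5
[6] flags=0011 LS?F → skip
[7] flags=0011 VC?F → skip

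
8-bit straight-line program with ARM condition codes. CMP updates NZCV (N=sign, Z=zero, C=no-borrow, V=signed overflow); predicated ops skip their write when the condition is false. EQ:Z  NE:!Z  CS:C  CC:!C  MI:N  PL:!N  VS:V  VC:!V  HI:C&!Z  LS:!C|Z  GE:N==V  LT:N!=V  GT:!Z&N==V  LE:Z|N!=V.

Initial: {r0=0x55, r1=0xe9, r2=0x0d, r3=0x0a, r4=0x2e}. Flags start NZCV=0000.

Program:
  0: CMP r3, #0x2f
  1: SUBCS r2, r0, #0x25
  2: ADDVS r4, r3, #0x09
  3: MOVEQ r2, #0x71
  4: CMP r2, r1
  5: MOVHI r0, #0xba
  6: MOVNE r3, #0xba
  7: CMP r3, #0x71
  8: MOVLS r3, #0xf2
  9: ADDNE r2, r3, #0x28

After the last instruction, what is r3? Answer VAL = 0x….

[0] flags=1000 → (cmp)
[1] flags=1000 CS?F → skip
[2] flags=1000 VS?F → skip
[3] flags=1000 EQ?F → skip
[4] flags=0000 → (cmp)
[5] flags=0000 HI?F → skip
[6] flags=0000 NE?T → r3=0xba
[7] flags=0011 → (cmp)
[8] flags=0011 LS?F → skip
[9] flags=0011 NE?T → r2=0xe2

VAL = 0xba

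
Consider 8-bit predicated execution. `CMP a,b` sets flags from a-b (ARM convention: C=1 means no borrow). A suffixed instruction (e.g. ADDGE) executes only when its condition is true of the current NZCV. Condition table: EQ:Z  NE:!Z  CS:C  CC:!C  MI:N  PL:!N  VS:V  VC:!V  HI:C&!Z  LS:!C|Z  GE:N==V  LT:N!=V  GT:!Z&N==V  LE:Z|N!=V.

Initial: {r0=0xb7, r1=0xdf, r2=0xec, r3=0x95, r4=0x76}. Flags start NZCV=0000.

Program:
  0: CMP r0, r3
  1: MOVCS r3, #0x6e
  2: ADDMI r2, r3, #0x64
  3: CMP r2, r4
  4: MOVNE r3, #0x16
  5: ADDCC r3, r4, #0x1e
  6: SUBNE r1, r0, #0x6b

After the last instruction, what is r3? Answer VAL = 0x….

[0] flags=0010 → (cmp)
[1] flags=0010 CS?T → r3=0x6e
[2] flags=0010 MI?F → skip
[3] flags=0011 → (cmp)
[4] flags=0011 NE?T → r3=0x16
[5] flags=0011 CC?F → skip
[6] flags=0011 NE?T → r1=0x4c

VAL = 0x16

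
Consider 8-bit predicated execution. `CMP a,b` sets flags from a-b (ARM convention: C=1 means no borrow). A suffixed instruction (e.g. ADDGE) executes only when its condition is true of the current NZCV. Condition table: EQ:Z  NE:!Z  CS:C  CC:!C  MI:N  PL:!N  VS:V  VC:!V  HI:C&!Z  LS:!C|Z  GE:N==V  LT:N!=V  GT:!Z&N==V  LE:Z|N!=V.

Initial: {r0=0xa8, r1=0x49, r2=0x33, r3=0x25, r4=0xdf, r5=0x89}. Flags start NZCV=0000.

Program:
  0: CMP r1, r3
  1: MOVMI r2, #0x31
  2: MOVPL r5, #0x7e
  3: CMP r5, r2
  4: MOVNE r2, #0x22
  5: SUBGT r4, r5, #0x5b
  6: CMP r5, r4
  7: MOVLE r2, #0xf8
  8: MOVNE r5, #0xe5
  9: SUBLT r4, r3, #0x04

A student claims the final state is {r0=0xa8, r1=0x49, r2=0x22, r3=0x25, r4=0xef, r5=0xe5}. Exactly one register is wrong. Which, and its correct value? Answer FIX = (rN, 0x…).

FIX = (r4, 0x23)

0: ✓ CMP  NZCV=0010
1: · MOVMI
2: ✓ MOVPL  r5←0x7e
3: ✓ CMP  NZCV=0010
4: ✓ MOVNE  r2←0x22
5: ✓ SUBGT  r4←0x23
6: ✓ CMP  NZCV=0010
7: · MOVLE
8: ✓ MOVNE  r5←0xe5
9: · SUBLT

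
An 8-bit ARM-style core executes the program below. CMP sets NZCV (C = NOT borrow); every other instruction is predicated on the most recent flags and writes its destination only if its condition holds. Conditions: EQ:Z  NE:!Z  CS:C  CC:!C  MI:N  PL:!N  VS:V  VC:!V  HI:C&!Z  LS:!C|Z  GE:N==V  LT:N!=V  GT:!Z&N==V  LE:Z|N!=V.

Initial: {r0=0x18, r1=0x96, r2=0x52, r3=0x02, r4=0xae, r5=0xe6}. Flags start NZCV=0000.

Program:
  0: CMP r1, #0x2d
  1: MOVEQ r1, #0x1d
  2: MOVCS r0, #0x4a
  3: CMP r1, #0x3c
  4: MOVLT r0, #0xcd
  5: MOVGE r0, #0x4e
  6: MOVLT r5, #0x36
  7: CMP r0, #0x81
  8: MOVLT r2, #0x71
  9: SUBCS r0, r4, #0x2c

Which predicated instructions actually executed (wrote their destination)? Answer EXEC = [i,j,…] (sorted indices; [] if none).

0: ✓ CMP  NZCV=0011
1: · MOVEQ
2: ✓ MOVCS  r0←0x4a
3: ✓ CMP  NZCV=0011
4: ✓ MOVLT  r0←0xcd
5: · MOVGE
6: ✓ MOVLT  r5←0x36
7: ✓ CMP  NZCV=0010
8: · MOVLT
9: ✓ SUBCS  r0←0x82

EXEC = [2,4,6,9]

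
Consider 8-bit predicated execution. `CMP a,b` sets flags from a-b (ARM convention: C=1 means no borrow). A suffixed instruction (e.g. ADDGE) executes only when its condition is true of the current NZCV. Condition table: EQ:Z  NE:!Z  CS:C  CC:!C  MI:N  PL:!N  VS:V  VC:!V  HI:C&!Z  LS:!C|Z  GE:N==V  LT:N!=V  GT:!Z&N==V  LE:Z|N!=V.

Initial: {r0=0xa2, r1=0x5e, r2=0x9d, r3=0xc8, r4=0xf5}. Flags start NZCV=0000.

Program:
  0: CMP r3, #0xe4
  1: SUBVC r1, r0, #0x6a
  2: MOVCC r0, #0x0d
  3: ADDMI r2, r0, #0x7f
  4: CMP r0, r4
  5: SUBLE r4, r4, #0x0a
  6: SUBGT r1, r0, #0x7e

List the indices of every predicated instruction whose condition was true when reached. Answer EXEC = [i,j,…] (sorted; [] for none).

[0] flags=1000 → (cmp)
[1] flags=1000 VC?T → r1=0x38
[2] flags=1000 CC?T → r0=0x0d
[3] flags=1000 MI?T → r2=0x8c
[4] flags=0000 → (cmp)
[5] flags=0000 LE?F → skip
[6] flags=0000 GT?T → r1=0x8f

EXEC = [1,2,3,6]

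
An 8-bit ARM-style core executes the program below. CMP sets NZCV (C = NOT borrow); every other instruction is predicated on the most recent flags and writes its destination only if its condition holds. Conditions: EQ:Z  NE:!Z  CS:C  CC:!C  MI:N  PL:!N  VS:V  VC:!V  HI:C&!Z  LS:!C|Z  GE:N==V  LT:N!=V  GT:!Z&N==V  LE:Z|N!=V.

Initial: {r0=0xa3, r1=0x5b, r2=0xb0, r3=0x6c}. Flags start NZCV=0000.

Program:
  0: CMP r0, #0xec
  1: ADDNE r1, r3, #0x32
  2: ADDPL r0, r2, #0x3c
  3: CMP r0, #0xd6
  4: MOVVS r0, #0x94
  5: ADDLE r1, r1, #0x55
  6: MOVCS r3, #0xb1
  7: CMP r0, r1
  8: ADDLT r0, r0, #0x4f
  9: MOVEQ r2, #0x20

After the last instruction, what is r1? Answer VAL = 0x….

VAL = 0xf3

0: ✓ CMP  NZCV=1000
1: ✓ ADDNE  r1←0x9e
2: · ADDPL
3: ✓ CMP  NZCV=1000
4: · MOVVS
5: ✓ ADDLE  r1←0xf3
6: · MOVCS
7: ✓ CMP  NZCV=1000
8: ✓ ADDLT  r0←0xf2
9: · MOVEQ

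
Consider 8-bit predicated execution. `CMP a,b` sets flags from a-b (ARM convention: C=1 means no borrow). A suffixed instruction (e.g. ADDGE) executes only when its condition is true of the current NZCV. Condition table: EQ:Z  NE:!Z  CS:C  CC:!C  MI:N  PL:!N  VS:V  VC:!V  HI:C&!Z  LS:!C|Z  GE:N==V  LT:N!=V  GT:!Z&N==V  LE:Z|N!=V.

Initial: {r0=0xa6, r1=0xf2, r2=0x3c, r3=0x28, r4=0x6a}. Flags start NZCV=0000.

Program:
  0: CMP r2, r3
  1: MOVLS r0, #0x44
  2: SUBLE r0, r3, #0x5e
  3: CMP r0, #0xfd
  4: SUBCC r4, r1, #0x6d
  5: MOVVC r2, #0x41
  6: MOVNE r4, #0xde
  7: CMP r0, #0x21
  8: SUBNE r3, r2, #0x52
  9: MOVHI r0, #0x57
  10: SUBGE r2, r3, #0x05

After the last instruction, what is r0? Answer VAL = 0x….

[0] flags=0010 → (cmp)
[1] flags=0010 LS?F → skip
[2] flags=0010 LE?F → skip
[3] flags=1000 → (cmp)
[4] flags=1000 CC?T → r4=0x85
[5] flags=1000 VC?T → r2=0x41
[6] flags=1000 NE?T → r4=0xde
[7] flags=1010 → (cmp)
[8] flags=1010 NE?T → r3=0xef
[9] flags=1010 HI?T → r0=0x57
[10] flags=1010 GE?F → skip

VAL = 0x57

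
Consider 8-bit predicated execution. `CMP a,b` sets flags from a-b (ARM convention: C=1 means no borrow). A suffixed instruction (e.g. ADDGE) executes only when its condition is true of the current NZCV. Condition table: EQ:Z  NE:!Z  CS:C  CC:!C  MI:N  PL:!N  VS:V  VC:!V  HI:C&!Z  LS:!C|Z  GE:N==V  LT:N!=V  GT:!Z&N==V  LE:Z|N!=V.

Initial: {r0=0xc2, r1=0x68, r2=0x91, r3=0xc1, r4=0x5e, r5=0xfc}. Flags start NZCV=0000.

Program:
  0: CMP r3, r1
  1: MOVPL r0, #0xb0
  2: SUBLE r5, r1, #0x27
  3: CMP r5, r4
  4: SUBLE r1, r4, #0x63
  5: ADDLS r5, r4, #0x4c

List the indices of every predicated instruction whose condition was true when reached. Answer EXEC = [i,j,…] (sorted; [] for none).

[0] flags=0011 → (cmp)
[1] flags=0011 PL?T → r0=0xb0
[2] flags=0011 LE?T → r5=0x41
[3] flags=1000 → (cmp)
[4] flags=1000 LE?T → r1=0xfb
[5] flags=1000 LS?T → r5=0xaa

EXEC = [1,2,4,5]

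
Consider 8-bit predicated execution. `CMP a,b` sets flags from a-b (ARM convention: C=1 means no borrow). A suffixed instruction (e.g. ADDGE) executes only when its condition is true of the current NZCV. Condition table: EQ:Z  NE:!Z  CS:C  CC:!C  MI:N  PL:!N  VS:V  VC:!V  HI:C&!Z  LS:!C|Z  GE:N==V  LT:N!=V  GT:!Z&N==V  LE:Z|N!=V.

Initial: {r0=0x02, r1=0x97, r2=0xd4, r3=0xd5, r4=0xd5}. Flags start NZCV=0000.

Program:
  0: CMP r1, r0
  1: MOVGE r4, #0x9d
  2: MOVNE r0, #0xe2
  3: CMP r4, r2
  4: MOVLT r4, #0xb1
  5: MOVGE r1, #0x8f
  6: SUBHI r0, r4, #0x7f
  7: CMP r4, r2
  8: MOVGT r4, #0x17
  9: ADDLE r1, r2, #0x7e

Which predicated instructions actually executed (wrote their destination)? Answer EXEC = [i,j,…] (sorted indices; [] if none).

0: ✓ CMP  NZCV=1010
1: · MOVGE
2: ✓ MOVNE  r0←0xe2
3: ✓ CMP  NZCV=0010
4: · MOVLT
5: ✓ MOVGE  r1←0x8f
6: ✓ SUBHI  r0←0x56
7: ✓ CMP  NZCV=0010
8: ✓ MOVGT  r4←0x17
9: · ADDLE

EXEC = [2,5,6,8]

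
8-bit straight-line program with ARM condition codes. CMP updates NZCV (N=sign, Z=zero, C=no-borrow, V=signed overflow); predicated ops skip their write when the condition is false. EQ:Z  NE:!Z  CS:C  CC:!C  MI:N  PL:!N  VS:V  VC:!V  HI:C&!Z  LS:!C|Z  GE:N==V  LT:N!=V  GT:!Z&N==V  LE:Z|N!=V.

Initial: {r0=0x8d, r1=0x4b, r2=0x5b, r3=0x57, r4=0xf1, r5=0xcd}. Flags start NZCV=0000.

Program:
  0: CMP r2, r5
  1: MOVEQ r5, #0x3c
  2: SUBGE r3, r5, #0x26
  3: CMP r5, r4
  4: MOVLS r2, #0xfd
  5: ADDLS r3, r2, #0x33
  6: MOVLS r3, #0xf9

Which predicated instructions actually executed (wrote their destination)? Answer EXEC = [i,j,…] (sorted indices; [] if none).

[0] flags=1001 → (cmp)
[1] flags=1001 EQ?F → skip
[2] flags=1001 GE?T → r3=0xa7
[3] flags=1000 → (cmp)
[4] flags=1000 LS?T → r2=0xfd
[5] flags=1000 LS?T → r3=0x30
[6] flags=1000 LS?T → r3=0xf9

EXEC = [2,4,5,6]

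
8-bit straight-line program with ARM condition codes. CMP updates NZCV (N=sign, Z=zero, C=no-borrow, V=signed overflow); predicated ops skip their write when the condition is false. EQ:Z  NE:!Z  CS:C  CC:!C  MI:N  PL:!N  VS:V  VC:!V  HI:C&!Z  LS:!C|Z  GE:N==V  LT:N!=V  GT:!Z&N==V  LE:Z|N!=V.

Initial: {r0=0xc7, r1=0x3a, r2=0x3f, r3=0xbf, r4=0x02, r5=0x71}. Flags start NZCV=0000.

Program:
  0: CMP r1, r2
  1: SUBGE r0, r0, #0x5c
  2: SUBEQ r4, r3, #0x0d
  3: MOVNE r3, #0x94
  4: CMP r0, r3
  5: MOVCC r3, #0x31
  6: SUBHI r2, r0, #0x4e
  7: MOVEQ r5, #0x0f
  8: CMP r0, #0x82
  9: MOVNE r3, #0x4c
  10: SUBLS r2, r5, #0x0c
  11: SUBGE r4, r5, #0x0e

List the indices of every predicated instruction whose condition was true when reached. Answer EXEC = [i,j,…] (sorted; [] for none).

0: ✓ CMP  NZCV=1000
1: · SUBGE
2: · SUBEQ
3: ✓ MOVNE  r3←0x94
4: ✓ CMP  NZCV=0010
5: · MOVCC
6: ✓ SUBHI  r2←0x79
7: · MOVEQ
8: ✓ CMP  NZCV=0010
9: ✓ MOVNE  r3←0x4c
10: · SUBLS
11: ✓ SUBGE  r4←0x63

EXEC = [3,6,9,11]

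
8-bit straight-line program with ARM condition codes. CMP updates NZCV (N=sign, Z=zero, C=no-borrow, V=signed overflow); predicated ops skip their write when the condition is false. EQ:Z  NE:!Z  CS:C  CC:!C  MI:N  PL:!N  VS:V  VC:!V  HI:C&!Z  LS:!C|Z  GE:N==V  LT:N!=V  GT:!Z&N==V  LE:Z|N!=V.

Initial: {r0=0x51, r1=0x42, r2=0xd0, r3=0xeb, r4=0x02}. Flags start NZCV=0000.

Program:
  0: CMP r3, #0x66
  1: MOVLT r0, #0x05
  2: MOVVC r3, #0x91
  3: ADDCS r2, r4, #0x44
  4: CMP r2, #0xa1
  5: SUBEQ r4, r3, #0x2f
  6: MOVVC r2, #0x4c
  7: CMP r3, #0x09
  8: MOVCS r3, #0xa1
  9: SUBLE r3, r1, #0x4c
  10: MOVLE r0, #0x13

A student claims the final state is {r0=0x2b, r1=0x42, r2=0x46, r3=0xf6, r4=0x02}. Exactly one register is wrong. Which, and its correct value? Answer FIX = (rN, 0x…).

0: ✓ CMP  NZCV=1010
1: ✓ MOVLT  r0←0x05
2: ✓ MOVVC  r3←0x91
3: ✓ ADDCS  r2←0x46
4: ✓ CMP  NZCV=1001
5: · SUBEQ
6: · MOVVC
7: ✓ CMP  NZCV=1010
8: ✓ MOVCS  r3←0xa1
9: ✓ SUBLE  r3←0xf6
10: ✓ MOVLE  r0←0x13

FIX = (r0, 0x13)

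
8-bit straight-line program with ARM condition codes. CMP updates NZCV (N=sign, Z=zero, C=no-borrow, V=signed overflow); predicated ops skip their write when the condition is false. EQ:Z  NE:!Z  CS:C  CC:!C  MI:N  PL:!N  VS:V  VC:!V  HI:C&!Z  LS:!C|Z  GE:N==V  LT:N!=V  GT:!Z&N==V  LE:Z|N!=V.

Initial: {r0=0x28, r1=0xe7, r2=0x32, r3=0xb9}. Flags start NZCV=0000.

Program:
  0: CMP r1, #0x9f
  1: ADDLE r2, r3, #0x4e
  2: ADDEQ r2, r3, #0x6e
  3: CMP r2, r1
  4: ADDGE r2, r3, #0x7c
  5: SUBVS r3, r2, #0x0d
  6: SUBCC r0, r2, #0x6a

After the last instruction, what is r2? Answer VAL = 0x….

VAL = 0x35

0: ✓ CMP  NZCV=0010
1: · ADDLE
2: · ADDEQ
3: ✓ CMP  NZCV=0000
4: ✓ ADDGE  r2←0x35
5: · SUBVS
6: ✓ SUBCC  r0←0xcb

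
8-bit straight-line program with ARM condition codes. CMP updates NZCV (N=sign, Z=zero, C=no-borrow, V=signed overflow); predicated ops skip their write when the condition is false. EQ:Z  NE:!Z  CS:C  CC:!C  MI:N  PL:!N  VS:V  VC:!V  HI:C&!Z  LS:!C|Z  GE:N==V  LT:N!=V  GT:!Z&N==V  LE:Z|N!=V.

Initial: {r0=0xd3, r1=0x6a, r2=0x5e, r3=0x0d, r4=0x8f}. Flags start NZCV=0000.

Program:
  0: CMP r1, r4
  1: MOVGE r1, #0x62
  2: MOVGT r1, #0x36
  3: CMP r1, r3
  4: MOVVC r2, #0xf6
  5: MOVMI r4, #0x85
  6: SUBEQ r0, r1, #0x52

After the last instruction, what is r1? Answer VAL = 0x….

VAL = 0x36

[0] flags=1001 → (cmp)
[1] flags=1001 GE?T → r1=0x62
[2] flags=1001 GT?T → r1=0x36
[3] flags=0010 → (cmp)
[4] flags=0010 VC?T → r2=0xf6
[5] flags=0010 MI?F → skip
[6] flags=0010 EQ?F → skip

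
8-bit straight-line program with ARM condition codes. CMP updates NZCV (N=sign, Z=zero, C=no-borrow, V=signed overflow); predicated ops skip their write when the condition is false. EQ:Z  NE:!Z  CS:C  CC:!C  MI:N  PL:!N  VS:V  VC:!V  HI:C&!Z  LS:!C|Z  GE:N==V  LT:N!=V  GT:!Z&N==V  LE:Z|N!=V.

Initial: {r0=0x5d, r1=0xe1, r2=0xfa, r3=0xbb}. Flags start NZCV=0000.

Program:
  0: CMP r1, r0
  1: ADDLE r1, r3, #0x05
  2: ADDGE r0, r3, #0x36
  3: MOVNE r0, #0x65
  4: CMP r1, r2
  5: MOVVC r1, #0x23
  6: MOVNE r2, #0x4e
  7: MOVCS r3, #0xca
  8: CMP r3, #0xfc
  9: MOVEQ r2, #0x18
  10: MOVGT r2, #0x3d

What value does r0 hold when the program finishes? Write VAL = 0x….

VAL = 0x65

[0] flags=1010 → (cmp)
[1] flags=1010 LE?T → r1=0xc0
[2] flags=1010 GE?F → skip
[3] flags=1010 NE?T → r0=0x65
[4] flags=1000 → (cmp)
[5] flags=1000 VC?T → r1=0x23
[6] flags=1000 NE?T → r2=0x4e
[7] flags=1000 CS?F → skip
[8] flags=1000 → (cmp)
[9] flags=1000 EQ?F → skip
[10] flags=1000 GT?F → skip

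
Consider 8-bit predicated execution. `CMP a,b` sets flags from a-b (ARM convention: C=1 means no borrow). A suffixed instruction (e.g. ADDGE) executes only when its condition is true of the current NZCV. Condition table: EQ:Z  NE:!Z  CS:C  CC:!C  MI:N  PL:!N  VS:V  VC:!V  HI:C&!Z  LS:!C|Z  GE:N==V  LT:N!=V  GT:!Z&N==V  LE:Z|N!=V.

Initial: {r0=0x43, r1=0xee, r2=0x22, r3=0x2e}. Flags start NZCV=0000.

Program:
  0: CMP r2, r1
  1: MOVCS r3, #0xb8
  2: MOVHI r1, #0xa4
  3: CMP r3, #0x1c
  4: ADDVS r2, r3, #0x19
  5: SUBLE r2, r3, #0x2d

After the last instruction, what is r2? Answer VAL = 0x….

VAL = 0x22

0: ✓ CMP  NZCV=0000
1: · MOVCS
2: · MOVHI
3: ✓ CMP  NZCV=0010
4: · ADDVS
5: · SUBLE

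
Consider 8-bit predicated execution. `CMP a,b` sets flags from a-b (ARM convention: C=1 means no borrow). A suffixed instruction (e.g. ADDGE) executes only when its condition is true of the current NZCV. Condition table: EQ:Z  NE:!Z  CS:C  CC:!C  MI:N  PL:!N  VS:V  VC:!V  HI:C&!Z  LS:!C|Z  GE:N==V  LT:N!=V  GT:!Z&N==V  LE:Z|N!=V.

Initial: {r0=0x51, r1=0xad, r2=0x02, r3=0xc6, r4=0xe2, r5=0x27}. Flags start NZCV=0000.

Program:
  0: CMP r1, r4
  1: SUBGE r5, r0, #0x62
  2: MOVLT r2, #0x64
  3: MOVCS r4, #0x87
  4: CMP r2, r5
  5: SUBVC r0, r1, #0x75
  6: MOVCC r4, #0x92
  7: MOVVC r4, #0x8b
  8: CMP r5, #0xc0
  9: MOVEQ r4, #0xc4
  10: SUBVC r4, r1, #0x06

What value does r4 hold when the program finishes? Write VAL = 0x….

[0] flags=1000 → (cmp)
[1] flags=1000 GE?F → skip
[2] flags=1000 LT?T → r2=0x64
[3] flags=1000 CS?F → skip
[4] flags=0010 → (cmp)
[5] flags=0010 VC?T → r0=0x38
[6] flags=0010 CC?F → skip
[7] flags=0010 VC?T → r4=0x8b
[8] flags=0000 → (cmp)
[9] flags=0000 EQ?F → skip
[10] flags=0000 VC?T → r4=0xa7

VAL = 0xa7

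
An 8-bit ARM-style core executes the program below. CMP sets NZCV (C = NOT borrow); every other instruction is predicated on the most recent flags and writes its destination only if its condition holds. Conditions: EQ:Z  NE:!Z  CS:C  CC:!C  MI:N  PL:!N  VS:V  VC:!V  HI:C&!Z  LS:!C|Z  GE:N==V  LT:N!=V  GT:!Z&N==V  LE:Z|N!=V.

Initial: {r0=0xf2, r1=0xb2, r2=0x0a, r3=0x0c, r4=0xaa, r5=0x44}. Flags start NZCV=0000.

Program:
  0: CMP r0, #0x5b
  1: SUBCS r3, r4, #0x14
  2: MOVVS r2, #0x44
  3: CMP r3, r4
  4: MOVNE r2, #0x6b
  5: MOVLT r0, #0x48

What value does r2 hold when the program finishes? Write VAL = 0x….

VAL = 0x6b

0: ✓ CMP  NZCV=1010
1: ✓ SUBCS  r3←0x96
2: · MOVVS
3: ✓ CMP  NZCV=1000
4: ✓ MOVNE  r2←0x6b
5: ✓ MOVLT  r0←0x48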